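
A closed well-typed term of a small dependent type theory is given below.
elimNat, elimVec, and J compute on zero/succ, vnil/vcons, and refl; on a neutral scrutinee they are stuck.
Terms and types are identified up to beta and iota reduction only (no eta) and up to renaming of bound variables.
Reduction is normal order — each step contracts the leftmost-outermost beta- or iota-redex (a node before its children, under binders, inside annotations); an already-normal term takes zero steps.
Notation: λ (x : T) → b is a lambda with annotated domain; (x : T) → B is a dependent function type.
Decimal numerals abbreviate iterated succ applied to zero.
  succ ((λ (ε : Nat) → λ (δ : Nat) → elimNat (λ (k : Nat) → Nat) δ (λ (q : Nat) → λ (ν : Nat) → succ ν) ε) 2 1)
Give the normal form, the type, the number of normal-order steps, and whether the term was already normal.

resulting normal form:
  4
type:
  Nat
steps to reach normal form (normal order): 9
term was already normal: no
first redex: a beta-redex


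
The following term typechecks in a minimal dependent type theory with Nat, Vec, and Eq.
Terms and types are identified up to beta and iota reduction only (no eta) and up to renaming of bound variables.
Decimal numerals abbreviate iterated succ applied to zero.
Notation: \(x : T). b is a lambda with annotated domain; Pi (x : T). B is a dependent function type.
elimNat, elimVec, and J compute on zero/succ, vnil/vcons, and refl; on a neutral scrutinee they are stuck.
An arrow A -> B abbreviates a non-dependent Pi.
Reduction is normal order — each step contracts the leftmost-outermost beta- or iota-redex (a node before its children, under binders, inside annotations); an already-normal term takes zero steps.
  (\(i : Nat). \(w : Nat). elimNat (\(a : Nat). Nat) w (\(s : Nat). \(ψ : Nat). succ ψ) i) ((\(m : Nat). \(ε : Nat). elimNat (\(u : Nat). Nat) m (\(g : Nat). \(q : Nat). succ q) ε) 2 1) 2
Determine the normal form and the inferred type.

resulting normal form:
  5
the term's type:
  Nat
observation: the term reaches its normal form after 18 normal-order steps.


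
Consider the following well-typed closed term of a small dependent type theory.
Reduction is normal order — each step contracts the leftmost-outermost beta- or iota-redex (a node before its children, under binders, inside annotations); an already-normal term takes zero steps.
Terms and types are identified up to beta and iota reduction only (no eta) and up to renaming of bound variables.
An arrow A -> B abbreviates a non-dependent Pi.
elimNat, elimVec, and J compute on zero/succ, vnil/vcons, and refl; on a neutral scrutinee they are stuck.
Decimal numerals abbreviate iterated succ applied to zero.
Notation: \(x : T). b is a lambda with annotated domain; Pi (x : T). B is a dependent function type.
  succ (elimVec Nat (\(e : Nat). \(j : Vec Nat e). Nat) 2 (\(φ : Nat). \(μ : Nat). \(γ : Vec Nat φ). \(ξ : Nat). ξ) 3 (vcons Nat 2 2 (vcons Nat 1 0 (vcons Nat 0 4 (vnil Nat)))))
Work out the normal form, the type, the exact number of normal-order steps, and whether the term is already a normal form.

reduced normal form:
  3
the term's type:
  Nat
steps to reach normal form (normal order): 16
already normal: no
first redex: an elimVec iota-redex


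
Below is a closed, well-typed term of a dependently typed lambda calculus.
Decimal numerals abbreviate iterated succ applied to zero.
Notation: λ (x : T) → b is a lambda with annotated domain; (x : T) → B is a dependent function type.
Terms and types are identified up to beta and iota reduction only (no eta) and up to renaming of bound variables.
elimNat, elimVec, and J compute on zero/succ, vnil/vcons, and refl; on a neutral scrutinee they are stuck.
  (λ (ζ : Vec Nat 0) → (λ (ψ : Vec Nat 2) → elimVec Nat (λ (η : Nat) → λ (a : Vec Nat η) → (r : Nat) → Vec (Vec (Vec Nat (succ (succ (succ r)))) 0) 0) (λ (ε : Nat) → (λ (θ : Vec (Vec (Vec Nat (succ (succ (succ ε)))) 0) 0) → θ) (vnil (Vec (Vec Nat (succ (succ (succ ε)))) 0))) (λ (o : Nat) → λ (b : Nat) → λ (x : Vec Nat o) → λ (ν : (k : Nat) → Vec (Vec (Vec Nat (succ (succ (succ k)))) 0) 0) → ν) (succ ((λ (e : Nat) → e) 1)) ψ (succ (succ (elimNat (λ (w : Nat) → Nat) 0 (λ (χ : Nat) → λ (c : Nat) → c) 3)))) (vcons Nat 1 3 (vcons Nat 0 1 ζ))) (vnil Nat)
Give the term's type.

type:
  Vec (Vec (Vec Nat 5) 0) 0


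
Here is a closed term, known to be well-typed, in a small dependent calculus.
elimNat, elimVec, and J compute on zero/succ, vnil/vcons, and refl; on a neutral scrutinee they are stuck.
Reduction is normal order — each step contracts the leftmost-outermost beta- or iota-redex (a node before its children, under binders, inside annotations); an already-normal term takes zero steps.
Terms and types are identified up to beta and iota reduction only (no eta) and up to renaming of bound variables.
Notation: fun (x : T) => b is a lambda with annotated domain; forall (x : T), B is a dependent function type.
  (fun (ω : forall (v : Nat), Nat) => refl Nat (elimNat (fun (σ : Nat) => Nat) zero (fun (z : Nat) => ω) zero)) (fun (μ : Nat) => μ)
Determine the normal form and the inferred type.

normal form:
  refl Nat zero
the term's type:
  Eq Nat zero zero


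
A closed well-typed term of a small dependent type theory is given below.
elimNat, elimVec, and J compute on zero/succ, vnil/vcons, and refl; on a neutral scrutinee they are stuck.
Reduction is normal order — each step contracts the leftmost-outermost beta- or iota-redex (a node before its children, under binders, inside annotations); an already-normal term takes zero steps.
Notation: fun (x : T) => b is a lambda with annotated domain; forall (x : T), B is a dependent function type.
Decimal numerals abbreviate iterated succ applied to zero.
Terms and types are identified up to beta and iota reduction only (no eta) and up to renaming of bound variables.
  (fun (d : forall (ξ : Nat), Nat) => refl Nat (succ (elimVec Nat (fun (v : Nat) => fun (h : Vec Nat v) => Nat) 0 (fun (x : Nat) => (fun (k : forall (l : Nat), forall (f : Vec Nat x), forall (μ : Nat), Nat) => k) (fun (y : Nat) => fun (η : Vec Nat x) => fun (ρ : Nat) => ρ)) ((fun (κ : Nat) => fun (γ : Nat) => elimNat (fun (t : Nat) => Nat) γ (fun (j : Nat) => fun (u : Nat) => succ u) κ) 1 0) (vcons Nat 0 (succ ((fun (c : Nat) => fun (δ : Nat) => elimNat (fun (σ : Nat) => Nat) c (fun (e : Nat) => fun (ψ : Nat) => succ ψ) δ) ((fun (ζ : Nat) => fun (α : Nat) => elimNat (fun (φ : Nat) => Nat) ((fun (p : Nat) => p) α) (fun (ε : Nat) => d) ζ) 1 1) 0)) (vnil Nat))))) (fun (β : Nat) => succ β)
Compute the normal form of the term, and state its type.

normal form:
  refl Nat 1
type:
  Eq Nat 1 1


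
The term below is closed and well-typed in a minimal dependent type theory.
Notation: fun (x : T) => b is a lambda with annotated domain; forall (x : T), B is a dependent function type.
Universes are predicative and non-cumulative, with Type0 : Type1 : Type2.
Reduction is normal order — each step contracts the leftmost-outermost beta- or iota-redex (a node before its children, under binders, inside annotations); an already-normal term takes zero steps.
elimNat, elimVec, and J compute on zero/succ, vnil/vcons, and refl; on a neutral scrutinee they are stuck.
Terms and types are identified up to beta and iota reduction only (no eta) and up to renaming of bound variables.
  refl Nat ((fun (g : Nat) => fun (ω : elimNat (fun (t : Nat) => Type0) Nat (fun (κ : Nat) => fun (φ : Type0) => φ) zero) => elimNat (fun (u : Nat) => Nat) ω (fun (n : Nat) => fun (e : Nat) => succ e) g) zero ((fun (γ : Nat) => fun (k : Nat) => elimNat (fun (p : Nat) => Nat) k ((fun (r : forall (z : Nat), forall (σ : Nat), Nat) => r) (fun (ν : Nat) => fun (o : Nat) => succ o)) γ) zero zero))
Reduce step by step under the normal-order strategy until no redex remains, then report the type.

normal-order reduction:
  refl Nat ((fun (g : Nat) => fun (ω : elimNat (fun (t : Nat) => Type0) Nat (fun (κ : Nat) => fun (φ : Type0) => φ) zero) => elimNat (fun (u : Nat) => Nat) ω (fun (n : Nat) => fun (e : Nat) => succ e) g) zero ((fun (γ : Nat) => fun (k : Nat) => elimNat (fun (p : Nat) => Nat) k ((fun (r : forall (z : Nat), forall (σ : Nat), Nat) => r) (fun (ν : Nat) => fun (o : Nat) => succ o)) γ) zero zero))
  ~> refl Nat ((fun (g : elimNat (fun (ω : Nat) => Type0) Nat (fun (t : Nat) => fun (κ : Type0) => κ) zero) => elimNat (fun (φ : Nat) => Nat) g (fun (u : Nat) => fun (n : Nat) => succ n) zero) ((fun (e : Nat) => fun (γ : Nat) => elimNat (fun (k : Nat) => Nat) γ ((fun (p : forall (r : Nat), forall (z : Nat), Nat) => p) (fun (σ : Nat) => fun (ν : Nat) => succ ν)) e) zero zero))
  ~> refl Nat (elimNat (fun (g : Nat) => Nat) ((fun (ω : Nat) => fun (t : Nat) => elimNat (fun (κ : Nat) => Nat) t ((fun (φ : forall (u : Nat), forall (n : Nat), Nat) => φ) (fun (e : Nat) => fun (γ : Nat) => succ γ)) ω) zero zero) (fun (k : Nat) => fun (p : Nat) => succ p) zero)
  ~> refl Nat ((fun (g : Nat) => fun (ω : Nat) => elimNat (fun (t : Nat) => Nat) ω ((fun (κ : forall (φ : Nat), forall (u : Nat), Nat) => κ) (fun (n : Nat) => fun (e : Nat) => succ e)) g) zero zero)
  ~> refl Nat ((fun (g : Nat) => elimNat (fun (ω : Nat) => Nat) g ((fun (t : forall (κ : Nat), forall (φ : Nat), Nat) => t) (fun (u : Nat) => fun (n : Nat) => succ n)) zero) zero)
  ~> refl Nat (elimNat (fun (g : Nat) => Nat) zero ((fun (ω : forall (t : Nat), forall (κ : Nat), Nat) => ω) (fun (φ : Nat) => fun (u : Nat) => succ u)) zero)
  ~> refl Nat zero
the term's type:
  Eq Nat zero zero


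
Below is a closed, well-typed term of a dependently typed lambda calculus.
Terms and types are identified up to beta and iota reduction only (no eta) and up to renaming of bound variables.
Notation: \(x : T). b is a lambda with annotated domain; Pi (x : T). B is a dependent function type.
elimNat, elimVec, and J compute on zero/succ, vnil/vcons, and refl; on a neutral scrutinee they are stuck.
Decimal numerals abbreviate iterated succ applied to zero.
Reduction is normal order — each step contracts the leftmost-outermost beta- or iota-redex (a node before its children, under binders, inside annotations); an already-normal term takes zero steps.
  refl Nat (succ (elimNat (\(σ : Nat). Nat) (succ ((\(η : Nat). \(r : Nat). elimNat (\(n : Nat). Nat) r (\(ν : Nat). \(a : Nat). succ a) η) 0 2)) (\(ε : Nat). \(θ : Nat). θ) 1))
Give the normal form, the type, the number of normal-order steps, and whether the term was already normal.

reduced normal form:
  refl Nat 4
the term's type:
  Eq Nat 4 4
steps to reach normal form (normal order): 7
term was already normal: no
first redex: an elimNat iota-redex


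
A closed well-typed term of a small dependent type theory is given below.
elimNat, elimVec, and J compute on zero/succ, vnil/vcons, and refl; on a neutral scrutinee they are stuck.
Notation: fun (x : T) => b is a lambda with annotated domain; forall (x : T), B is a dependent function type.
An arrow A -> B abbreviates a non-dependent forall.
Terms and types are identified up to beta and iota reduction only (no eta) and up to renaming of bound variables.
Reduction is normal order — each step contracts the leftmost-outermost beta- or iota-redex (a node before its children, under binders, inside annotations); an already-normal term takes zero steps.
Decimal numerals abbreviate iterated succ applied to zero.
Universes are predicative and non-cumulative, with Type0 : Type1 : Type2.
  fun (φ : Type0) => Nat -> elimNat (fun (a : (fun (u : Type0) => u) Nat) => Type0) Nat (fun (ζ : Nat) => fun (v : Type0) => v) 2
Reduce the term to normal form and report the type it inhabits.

normal form:
  fun (φ : Type0) => Nat -> Nat
the term's type:
  Type0 -> Type0
observation: the term reaches its normal form after 7 normal-order steps.


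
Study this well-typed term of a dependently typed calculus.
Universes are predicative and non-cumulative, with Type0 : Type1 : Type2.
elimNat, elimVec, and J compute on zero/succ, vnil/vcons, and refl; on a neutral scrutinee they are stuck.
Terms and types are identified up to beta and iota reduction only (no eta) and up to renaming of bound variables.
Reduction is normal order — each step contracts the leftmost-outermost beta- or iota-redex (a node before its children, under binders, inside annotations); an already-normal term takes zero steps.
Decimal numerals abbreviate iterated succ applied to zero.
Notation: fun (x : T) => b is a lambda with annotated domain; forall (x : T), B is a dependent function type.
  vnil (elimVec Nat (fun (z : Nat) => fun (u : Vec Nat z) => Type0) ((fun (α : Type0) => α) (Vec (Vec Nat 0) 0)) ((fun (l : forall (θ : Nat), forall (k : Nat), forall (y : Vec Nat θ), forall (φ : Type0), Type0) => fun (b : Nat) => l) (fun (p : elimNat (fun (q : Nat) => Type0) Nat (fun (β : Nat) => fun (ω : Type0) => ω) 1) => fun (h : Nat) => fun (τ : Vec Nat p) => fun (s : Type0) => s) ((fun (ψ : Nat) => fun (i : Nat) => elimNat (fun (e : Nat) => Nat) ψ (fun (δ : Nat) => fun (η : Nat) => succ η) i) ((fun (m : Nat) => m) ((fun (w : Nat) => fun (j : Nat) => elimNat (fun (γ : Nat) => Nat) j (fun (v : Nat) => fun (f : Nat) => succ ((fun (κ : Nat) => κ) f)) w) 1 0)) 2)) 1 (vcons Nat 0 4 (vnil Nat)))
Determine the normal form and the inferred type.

normal form:
  vnil (Vec (Vec Nat 0) 0)
type:
  Vec (Vec (Vec Nat 0) 0) 0
observation: the first redex contracted is an elimVec iota-redex; the normal form is reached in 9 normal-order steps.


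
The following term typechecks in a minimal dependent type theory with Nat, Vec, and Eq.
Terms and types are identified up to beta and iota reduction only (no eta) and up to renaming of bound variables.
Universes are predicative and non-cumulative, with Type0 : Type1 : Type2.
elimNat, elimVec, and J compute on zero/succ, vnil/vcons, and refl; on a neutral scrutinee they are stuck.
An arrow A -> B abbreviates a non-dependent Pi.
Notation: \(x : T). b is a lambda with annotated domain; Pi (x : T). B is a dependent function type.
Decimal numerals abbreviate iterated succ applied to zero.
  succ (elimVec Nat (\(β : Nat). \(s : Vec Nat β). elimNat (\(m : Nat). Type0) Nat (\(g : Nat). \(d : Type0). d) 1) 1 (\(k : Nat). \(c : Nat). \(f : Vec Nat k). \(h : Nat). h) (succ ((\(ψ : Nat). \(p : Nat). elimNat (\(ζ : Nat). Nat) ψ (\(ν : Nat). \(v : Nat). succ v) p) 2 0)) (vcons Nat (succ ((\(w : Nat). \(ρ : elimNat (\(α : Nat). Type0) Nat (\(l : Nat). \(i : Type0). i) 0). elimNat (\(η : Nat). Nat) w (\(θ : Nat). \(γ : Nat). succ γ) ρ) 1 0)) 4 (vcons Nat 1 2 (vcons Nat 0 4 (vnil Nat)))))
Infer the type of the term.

the term's type:
  Nat


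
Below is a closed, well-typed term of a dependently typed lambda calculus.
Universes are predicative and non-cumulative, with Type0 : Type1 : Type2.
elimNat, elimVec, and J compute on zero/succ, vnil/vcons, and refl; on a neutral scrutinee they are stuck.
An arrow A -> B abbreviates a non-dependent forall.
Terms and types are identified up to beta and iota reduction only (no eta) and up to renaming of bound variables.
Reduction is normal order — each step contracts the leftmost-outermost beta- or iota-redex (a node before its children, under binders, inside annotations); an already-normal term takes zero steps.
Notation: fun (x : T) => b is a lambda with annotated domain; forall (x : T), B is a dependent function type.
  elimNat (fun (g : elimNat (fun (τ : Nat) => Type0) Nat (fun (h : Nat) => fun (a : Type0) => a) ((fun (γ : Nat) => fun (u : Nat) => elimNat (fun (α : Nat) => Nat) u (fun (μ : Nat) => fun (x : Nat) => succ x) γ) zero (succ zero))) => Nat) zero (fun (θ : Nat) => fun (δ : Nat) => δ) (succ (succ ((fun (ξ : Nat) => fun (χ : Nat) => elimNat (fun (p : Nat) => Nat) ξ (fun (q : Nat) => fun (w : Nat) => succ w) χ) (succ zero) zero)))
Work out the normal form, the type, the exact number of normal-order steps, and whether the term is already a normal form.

reduced normal form:
  zero
the term's type:
  Nat
normal-order step count: 20
started in normal form: no
first contracted redex: an elimNat iota-redex


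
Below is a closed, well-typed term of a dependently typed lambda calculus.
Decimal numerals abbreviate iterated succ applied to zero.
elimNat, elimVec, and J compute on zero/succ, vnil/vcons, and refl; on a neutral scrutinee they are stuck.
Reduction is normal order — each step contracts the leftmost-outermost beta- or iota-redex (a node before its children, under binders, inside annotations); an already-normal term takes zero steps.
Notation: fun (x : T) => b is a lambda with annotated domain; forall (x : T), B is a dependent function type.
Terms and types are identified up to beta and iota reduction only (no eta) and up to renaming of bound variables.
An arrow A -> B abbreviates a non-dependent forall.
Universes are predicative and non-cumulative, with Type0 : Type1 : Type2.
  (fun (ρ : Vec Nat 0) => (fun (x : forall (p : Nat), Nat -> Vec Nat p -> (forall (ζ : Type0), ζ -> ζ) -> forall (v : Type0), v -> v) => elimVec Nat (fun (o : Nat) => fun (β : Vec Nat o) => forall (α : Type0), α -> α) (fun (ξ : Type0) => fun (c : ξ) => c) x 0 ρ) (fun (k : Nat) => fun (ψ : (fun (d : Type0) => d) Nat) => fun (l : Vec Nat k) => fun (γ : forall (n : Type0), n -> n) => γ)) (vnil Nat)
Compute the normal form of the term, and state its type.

reduced normal form:
  fun (ρ : Type0) => fun (x : ρ) => x
the term's type:
  forall (ρ : Type0), ρ -> ρ
observation: reduction starts at a beta-redex, and 3 normal-order steps reach the normal form.


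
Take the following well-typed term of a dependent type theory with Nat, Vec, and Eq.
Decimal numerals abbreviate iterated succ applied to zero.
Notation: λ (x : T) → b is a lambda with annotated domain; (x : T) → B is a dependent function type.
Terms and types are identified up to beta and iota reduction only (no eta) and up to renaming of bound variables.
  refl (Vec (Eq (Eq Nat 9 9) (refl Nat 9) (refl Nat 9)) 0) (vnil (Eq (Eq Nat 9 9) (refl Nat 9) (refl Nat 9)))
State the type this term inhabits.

type:
  Eq (Vec (Eq (Eq Nat 9 9) (refl Nat 9) (refl Nat 9)) 0) (vnil (Eq (Eq Nat 9 9) (refl Nat 9) (refl Nat 9))) (vnil (Eq (Eq Nat 9 9) (refl Nat 9) (refl Nat 9)))


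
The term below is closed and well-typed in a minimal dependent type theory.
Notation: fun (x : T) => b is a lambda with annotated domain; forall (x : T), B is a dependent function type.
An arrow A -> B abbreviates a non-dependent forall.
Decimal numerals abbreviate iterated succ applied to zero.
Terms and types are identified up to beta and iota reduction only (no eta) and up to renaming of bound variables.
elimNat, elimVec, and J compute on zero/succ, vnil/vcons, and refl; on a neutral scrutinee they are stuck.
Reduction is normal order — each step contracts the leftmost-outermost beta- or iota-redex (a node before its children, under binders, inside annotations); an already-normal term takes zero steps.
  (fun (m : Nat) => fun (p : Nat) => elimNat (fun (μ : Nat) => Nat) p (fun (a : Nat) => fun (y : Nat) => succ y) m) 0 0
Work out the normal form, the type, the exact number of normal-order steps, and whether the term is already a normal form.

resulting normal form:
  0
inferred type:
  Nat
normal-order step count: 3
already normal: no
first contracted redex: a beta-redex


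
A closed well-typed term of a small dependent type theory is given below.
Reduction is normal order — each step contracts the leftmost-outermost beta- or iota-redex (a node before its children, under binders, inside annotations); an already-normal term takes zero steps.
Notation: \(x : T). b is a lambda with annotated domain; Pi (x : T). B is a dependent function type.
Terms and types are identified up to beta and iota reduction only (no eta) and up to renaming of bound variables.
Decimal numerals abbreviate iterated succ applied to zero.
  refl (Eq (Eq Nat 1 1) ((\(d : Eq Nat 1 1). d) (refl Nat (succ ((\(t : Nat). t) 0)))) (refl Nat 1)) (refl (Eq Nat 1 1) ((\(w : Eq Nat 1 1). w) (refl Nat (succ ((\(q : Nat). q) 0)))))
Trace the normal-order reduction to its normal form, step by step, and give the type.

reduction (normal order):
  refl (Eq (Eq Nat 1 1) ((\(d : Eq Nat 1 1). d) (refl Nat (succ ((\(t : Nat). t) 0)))) (refl Nat 1)) (refl (Eq Nat 1 1) ((\(w : Eq Nat 1 1). w) (refl Nat (succ ((\(q : Nat). q) 0)))))
  ~> refl (Eq (Eq Nat 1 1) (refl Nat (succ ((\(d : Nat). d) 0))) (refl Nat 1)) (refl (Eq Nat 1 1) ((\(t : Eq Nat 1 1). t) (refl Nat (succ ((\(w : Nat). w) 0)))))
  ~> refl (Eq (Eq Nat 1 1) (refl Nat 1) (refl Nat 1)) (refl (Eq Nat 1 1) ((\(d : Eq Nat 1 1). d) (refl Nat (succ ((\(t : Nat). t) 0)))))
  ~> refl (Eq (Eq Nat 1 1) (refl Nat 1) (refl Nat 1)) (refl (Eq Nat 1 1) (refl Nat (succ ((\(d : Nat). d) 0))))
  ~> refl (Eq (Eq Nat 1 1) (refl Nat 1) (refl Nat 1)) (refl (Eq Nat 1 1) (refl Nat 1))
the term's type:
  Eq (Eq (Eq Nat 1 1) (refl Nat 1) (refl Nat 1)) (refl (Eq Nat 1 1) (refl Nat 1)) (refl (Eq Nat 1 1) (refl Nat 1))


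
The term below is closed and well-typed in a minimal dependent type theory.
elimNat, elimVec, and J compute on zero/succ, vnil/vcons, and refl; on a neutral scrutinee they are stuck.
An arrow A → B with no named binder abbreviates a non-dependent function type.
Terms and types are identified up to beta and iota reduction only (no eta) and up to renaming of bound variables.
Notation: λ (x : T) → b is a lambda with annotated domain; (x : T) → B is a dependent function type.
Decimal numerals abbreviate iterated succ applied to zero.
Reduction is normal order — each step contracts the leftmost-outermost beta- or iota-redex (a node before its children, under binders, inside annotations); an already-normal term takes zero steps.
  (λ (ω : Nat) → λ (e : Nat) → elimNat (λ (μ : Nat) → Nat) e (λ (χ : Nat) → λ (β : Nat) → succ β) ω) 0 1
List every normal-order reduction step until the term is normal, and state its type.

reduction (normal order):
  (λ (ω : Nat) → λ (e : Nat) → elimNat (λ (μ : Nat) → Nat) e (λ (χ : Nat) → λ (β : Nat) → succ β) ω) 0 1
  ~> (λ (ω : Nat) → elimNat (λ (e : Nat) → Nat) ω (λ (μ : Nat) → λ (χ : Nat) → succ χ) 0) 1
  ~> elimNat (λ (ω : Nat) → Nat) 1 (λ (e : Nat) → λ (μ : Nat) → succ μ) 0
  ~> 1
the term's type:
  Nat


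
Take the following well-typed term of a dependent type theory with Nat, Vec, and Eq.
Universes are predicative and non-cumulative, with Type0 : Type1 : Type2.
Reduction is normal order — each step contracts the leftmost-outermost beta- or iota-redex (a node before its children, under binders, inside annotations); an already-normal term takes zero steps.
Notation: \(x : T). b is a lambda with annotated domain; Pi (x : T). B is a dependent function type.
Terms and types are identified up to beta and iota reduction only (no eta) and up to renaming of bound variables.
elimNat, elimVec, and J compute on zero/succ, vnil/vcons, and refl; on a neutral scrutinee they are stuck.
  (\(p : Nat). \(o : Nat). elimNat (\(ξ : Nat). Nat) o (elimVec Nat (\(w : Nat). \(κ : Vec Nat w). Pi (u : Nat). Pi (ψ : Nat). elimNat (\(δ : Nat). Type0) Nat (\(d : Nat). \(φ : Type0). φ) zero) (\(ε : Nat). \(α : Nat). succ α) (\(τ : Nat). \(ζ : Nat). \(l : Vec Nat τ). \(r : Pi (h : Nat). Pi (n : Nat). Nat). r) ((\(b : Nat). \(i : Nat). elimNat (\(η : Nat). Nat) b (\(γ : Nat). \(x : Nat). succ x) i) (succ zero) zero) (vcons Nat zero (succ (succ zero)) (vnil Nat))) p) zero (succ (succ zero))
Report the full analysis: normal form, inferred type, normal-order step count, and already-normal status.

reduced normal form:
  succ (succ zero)
inferred type:
  Nat
steps to reach normal form (normal order): 3
already normal: no
first redex: a beta-redex


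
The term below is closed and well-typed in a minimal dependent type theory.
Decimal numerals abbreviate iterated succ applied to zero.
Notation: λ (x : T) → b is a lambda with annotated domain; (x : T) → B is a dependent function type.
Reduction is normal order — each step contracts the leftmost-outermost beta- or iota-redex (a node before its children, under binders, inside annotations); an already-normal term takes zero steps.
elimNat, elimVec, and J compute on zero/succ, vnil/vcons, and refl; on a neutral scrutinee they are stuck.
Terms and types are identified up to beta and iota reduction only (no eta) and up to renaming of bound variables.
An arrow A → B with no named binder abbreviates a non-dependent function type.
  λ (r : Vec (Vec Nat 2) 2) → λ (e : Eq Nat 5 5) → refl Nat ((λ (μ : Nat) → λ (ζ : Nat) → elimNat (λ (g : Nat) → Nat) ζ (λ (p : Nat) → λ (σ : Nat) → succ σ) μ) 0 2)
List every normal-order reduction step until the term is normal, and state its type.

normal-order reduction sequence:
  λ (r : Vec (Vec Nat 2) 2) → λ (e : Eq Nat 5 5) → refl Nat ((λ (μ : Nat) → λ (ζ : Nat) → elimNat (λ (g : Nat) → Nat) ζ (λ (p : Nat) → λ (σ : Nat) → succ σ) μ) 0 2)
  ~> λ (r : Vec (Vec Nat 2) 2) → λ (e : Eq Nat 5 5) → refl Nat ((λ (μ : Nat) → elimNat (λ (ζ : Nat) → Nat) μ (λ (g : Nat) → λ (p : Nat) → succ p) 0) 2)
  ~> λ (r : Vec (Vec Nat 2) 2) → λ (e : Eq Nat 5 5) → refl Nat (elimNat (λ (μ : Nat) → Nat) 2 (λ (ζ : Nat) → λ (g : Nat) → succ g) 0)
  ~> λ (r : Vec (Vec Nat 2) 2) → λ (e : Eq Nat 5 5) → refl Nat 2
inferred type:
  Vec (Vec Nat 2) 2 → Eq Nat 5 5 → Eq Nat 2 2


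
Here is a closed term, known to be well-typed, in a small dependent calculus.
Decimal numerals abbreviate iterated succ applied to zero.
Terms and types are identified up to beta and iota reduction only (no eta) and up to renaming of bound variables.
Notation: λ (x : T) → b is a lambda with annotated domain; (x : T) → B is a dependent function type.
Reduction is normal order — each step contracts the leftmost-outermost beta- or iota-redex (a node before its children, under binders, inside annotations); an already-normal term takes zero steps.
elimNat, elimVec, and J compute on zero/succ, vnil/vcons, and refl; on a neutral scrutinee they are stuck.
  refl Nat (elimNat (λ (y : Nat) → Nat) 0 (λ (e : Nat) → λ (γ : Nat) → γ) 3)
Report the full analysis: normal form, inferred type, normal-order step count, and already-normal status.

normal form:
  refl Nat 0
type:
  Eq Nat 0 0
steps to reach normal form (normal order): 10
already normal: no
first contracted redex: an elimNat iota-redex


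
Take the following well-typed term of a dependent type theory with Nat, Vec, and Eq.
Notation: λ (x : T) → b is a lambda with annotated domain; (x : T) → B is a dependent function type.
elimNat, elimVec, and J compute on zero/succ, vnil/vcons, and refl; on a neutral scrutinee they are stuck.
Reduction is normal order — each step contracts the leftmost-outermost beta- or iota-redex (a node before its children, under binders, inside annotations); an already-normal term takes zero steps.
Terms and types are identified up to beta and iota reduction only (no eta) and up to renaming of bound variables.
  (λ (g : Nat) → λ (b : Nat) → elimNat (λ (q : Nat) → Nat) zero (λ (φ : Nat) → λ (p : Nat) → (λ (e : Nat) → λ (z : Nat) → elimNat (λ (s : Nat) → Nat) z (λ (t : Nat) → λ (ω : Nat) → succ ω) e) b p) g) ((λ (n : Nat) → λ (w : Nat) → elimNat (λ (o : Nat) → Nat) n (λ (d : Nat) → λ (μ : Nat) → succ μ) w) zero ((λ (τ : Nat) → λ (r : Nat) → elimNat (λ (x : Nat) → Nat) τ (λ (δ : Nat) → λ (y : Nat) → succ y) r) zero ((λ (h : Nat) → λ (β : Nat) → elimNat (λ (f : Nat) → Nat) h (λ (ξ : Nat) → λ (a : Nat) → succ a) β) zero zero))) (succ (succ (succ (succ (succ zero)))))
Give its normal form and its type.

resulting normal form:
  zero
inferred type:
  Nat
observation: 30 normal-order steps separate the term from its normal form.


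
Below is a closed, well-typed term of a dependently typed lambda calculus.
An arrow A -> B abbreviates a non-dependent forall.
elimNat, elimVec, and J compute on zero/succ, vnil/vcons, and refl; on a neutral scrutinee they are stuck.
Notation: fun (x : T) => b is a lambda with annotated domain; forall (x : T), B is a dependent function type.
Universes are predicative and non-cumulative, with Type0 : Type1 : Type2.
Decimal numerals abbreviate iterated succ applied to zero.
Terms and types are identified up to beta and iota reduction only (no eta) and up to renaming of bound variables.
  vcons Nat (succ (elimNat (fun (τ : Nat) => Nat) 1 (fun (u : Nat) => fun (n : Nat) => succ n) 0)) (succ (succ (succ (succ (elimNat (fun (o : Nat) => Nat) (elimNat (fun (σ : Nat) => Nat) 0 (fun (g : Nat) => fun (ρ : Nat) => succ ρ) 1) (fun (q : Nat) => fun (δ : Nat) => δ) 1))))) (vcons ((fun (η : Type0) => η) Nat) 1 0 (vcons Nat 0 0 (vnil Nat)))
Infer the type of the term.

inferred type:
  Vec Nat 3


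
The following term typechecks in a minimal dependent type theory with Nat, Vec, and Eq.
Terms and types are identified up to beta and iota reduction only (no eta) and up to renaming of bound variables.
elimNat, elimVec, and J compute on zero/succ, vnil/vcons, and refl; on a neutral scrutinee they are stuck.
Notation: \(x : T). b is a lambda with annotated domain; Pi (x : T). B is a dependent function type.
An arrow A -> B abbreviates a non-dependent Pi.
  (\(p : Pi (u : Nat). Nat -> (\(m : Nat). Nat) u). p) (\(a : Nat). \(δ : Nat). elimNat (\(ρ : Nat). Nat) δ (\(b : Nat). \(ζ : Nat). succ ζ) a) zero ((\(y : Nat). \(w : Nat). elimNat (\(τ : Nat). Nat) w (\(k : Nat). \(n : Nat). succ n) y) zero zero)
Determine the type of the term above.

inferred type:
  Nat


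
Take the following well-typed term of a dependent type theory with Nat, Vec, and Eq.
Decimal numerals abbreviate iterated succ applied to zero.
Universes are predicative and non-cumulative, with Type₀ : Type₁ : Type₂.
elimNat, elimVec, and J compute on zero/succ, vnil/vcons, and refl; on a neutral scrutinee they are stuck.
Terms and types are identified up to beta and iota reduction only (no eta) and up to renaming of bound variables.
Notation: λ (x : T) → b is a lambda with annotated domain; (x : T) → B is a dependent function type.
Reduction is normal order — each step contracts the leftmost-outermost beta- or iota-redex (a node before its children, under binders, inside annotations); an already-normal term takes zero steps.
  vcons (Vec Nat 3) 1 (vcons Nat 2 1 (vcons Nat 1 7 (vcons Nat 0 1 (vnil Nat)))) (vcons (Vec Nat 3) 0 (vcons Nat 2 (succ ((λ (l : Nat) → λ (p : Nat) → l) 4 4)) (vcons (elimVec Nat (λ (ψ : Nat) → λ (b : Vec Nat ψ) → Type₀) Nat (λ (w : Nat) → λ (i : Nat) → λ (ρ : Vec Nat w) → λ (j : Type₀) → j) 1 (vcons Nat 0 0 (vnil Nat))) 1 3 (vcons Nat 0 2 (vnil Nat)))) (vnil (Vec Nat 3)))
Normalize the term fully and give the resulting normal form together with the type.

resulting normal form:
  vcons (Vec Nat 3) 1 (vcons Nat 2 1 (vcons Nat 1 7 (vcons Nat 0 1 (vnil Nat)))) (vcons (Vec Nat 3) 0 (vcons Nat 2 5 (vcons Nat 1 3 (vcons Nat 0 2 (vnil Nat)))) (vnil (Vec Nat 3)))
inferred type:
  Vec (Vec Nat 3) 2


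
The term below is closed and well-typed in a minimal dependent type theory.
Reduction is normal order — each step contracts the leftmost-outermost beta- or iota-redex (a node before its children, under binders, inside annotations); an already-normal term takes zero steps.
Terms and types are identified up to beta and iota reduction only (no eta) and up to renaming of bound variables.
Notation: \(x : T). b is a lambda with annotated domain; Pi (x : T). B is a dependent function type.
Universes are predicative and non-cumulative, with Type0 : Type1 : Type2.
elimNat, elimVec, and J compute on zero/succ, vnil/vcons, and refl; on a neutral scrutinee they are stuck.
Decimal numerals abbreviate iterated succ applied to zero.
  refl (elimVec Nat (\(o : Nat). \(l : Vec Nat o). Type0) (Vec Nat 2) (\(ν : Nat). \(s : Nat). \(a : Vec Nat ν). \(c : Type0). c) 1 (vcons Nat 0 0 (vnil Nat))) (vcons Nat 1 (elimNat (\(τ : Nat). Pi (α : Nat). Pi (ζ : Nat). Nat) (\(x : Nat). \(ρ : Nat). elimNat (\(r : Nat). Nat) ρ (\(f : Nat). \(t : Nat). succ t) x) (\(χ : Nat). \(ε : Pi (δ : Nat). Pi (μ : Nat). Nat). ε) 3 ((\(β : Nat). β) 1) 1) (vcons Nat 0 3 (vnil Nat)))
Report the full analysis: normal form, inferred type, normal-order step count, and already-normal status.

normal form:
  refl (Vec Nat 2) (vcons Nat 1 2 (vcons Nat 0 3 (vnil Nat)))
inferred type:
  Eq (Vec Nat 2) (vcons Nat 1 2 (vcons Nat 0 3 (vnil Nat))) (vcons Nat 1 2 (vcons Nat 0 3 (vnil Nat)))
steps to reach normal form (normal order): 23
already normal: no
first contracted redex: an elimVec iota-redex


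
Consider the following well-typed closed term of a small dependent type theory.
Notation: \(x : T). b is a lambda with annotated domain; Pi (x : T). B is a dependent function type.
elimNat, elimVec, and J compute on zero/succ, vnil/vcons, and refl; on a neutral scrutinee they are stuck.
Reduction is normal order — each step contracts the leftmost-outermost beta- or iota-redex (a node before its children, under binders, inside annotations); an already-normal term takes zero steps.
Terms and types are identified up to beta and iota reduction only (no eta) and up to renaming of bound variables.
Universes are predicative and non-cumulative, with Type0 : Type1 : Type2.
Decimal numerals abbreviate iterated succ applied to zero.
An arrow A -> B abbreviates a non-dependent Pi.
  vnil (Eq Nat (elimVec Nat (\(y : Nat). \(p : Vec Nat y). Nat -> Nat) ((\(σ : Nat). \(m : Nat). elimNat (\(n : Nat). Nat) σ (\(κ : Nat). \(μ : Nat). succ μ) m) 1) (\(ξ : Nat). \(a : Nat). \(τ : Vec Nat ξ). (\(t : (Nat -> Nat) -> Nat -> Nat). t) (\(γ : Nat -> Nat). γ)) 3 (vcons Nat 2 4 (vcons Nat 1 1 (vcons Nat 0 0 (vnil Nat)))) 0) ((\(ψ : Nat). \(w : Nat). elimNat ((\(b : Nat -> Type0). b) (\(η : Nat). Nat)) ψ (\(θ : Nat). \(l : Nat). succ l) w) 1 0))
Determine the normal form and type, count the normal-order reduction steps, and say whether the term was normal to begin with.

resulting normal form:
  vnil (Eq Nat 1 1)
type:
  Vec (Eq Nat 1 1) 0
normal-order step count: 25
started in normal form: no
first contracted redex: an elimVec iota-redex


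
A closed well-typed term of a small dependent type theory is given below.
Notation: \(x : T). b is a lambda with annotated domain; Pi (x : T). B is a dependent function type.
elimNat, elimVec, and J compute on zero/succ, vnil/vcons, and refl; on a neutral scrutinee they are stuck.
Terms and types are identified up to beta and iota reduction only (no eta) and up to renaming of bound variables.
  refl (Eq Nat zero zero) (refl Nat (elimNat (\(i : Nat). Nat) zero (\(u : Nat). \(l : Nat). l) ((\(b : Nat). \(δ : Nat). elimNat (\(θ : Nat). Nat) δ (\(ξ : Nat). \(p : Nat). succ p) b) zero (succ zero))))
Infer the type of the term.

inferred type:
  Eq (Eq Nat zero zero) (refl Nat zero) (refl Nat zero)


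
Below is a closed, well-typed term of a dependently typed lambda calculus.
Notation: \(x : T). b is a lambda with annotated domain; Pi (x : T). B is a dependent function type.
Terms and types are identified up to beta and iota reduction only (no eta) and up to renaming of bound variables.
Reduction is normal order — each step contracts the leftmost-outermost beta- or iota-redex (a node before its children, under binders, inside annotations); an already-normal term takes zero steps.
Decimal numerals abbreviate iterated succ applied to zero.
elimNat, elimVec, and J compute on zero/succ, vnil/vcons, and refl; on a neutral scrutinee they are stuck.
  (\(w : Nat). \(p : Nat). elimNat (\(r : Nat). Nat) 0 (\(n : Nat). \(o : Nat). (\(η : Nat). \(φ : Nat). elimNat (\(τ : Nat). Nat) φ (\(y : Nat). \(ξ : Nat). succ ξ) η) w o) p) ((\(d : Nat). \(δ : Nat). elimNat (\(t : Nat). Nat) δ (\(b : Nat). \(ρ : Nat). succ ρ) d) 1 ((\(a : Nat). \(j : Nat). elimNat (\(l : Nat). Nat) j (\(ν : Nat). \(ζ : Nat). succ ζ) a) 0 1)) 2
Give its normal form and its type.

reduced normal form:
  4
inferred type:
  Nat


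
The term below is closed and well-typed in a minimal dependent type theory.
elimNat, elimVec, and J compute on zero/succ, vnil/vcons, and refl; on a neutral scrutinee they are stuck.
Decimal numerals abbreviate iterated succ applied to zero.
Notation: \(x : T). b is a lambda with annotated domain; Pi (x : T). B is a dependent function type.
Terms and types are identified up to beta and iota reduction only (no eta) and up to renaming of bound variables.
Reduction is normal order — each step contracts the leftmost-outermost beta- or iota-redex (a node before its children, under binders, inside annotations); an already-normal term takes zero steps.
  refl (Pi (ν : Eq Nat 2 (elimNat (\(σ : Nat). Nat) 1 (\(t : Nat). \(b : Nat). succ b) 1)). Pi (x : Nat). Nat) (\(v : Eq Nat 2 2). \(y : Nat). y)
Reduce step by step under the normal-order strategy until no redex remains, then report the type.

reduction (normal order):
  refl (Pi (ν : Eq Nat 2 (elimNat (\(σ : Nat). Nat) 1 (\(t : Nat). \(b : Nat). succ b) 1)). Pi (x : Nat). Nat) (\(v : Eq Nat 2 2). \(y : Nat). y)
  ~> refl (Pi (ν : Eq Nat 2 ((\(σ : Nat). \(t : Nat). succ t) 0 (elimNat (\(b : Nat). Nat) 1 (\(x : Nat). \(v : Nat). succ v) 0))). Pi (y : Nat). Nat) (\(m : Eq Nat 2 2). \(ζ : Nat). ζ)
  ~> refl (Pi (ν : Eq Nat 2 ((\(σ : Nat). succ σ) (elimNat (\(t : Nat). Nat) 1 (\(b : Nat). \(x : Nat). succ x) 0))). Pi (v : Nat). Nat) (\(y : Eq Nat 2 2). \(m : Nat). m)
  ~> refl (Pi (ν : Eq Nat 2 (succ (elimNat (\(σ : Nat). Nat) 1 (\(t : Nat). \(b : Nat). succ b) 0))). Pi (x : Nat). Nat) (\(v : Eq Nat 2 2). \(y : Nat). y)
  ~> refl (Pi (ν : Eq Nat 2 2). Pi (σ : Nat). Nat) (\(t : Eq Nat 2 2). \(b : Nat). b)
type:
  Eq (Pi (ν : Eq Nat 2 2). Pi (σ : Nat). Nat) (\(t : Eq Nat 2 2). \(b : Nat). b) (\(x : Eq Nat 2 2). \(v : Nat). v)


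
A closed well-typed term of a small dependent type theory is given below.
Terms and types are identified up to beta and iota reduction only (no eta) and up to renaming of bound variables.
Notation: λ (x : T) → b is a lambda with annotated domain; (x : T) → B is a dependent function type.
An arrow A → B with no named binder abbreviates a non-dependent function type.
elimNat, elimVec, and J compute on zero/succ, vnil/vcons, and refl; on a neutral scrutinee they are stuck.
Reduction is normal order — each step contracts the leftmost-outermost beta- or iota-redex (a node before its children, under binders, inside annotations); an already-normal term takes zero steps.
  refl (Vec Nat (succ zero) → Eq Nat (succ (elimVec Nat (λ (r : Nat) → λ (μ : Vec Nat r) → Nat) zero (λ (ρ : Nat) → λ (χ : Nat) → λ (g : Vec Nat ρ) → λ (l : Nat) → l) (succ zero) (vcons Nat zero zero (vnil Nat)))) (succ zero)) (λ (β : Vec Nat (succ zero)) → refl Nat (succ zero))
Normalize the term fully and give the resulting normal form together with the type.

normal form:
  refl (Vec Nat (succ zero) → Eq Nat (succ zero) (succ zero)) (λ (r : Vec Nat (succ zero)) → refl Nat (succ zero))
inferred type:
  Eq (Vec Nat (succ zero) → Eq Nat (succ zero) (succ zero)) (λ (r : Vec Nat (succ zero)) → refl Nat (succ zero)) (λ (μ : Vec Nat (succ zero)) → refl Nat (succ zero))


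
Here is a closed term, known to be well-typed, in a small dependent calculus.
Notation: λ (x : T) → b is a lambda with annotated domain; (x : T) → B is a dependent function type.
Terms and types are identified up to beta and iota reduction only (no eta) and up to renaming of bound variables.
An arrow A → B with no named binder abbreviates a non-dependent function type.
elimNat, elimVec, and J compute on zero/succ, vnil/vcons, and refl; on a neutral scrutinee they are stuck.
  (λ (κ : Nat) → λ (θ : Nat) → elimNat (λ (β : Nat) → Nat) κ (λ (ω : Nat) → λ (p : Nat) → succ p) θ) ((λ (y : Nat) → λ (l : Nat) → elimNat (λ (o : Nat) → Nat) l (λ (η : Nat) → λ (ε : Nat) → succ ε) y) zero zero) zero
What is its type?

inferred type:
  Nat


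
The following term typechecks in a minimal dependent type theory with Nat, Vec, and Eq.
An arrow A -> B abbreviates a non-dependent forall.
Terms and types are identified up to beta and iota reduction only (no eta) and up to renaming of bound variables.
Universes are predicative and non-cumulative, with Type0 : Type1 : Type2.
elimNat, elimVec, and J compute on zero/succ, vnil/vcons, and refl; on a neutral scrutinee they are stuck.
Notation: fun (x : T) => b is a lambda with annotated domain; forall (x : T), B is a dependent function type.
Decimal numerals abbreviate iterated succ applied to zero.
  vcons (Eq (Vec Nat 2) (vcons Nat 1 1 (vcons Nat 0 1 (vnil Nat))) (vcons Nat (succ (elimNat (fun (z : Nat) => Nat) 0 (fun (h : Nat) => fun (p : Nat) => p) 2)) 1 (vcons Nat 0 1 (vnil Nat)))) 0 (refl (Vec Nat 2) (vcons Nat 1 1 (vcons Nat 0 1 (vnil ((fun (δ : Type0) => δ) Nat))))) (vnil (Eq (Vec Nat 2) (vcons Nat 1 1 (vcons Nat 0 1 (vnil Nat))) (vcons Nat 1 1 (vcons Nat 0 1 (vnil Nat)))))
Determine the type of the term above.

the term's type:
  Vec (Eq (Vec Nat 2) (vcons Nat 1 1 (vcons Nat 0 1 (vnil Nat))) (vcons Nat 1 1 (vcons Nat 0 1 (vnil Nat)))) 1
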